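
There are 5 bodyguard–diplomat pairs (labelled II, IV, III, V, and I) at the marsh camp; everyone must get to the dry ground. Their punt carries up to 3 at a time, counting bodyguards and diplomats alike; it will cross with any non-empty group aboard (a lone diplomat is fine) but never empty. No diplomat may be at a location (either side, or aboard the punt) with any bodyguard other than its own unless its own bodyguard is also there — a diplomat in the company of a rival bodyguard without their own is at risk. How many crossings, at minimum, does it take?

11

Counting alone: each trip to the dry ground takes at most 3 across and each return brings at least 1 back, so after t trips out (and t−1 returns) at most 3t − (t−1) of the 10 are across; that first reaches 10 at t = 5, so at least 9 crossings are needed.
The safety rule pushes this higher. Following every safe sequence of crossings, the most of the 10 that can be at the dry ground as the punt arrives there on crossing 9 is 9 — never all 10.
So no plan with fewer than 11 crossings exists, and this one achieves 11:
1. bodyguard II and diplomat II cross → the dry ground.
2. bodyguard II crosses ← the marsh camp.
3. diplomat III, diplomat IV, and diplomat V cross → the dry ground.
4. diplomat II crosses ← the marsh camp.
5. bodyguard III, bodyguard IV, and bodyguard V cross → the dry ground.
6. bodyguard IV and diplomat IV cross ← the marsh camp.
7. bodyguard I, bodyguard II, and bodyguard IV cross → the dry ground.
8. diplomat III crosses ← the marsh camp.
9. diplomat II and diplomat IV cross → the dry ground.
10. diplomat II crosses ← the marsh camp.
11. diplomat I, diplomat II, and diplomat III cross → the dry ground.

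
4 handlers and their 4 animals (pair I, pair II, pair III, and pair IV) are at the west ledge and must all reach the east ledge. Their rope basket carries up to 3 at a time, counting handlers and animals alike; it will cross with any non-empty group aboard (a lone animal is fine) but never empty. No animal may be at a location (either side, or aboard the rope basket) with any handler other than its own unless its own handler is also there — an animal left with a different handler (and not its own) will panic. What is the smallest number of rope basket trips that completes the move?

9

Counting alone: each trip to the east ledge takes at most 3 across and each return brings at least 1 back, so after t trips out (and t−1 returns) at most 3t − (t−1) of the 8 are across; that first reaches 8 at t = 4, so at least 7 crossings are needed.
The safety rule pushes this higher. Following every safe sequence of crossings, the most of the 8 that can be at the east ledge as the rope basket arrives there on crossing 7 is 7 — never all 8.
So no plan with fewer than 9 crossings exists, and this one achieves 9:
1. animal I and handler I cross → the east ledge.
2. handler I crosses ← the west ledge.
3. animal II, handler I, and handler II cross → the east ledge.
4. animal I and handler I cross ← the west ledge.
5. handler I, handler III, and handler IV cross → the east ledge.
6. animal II crosses ← the west ledge.
7. animal I and animal II cross → the east ledge.
8. animal I crosses ← the west ledge.
9. animal I, animal III, and animal IV cross → the east ledge.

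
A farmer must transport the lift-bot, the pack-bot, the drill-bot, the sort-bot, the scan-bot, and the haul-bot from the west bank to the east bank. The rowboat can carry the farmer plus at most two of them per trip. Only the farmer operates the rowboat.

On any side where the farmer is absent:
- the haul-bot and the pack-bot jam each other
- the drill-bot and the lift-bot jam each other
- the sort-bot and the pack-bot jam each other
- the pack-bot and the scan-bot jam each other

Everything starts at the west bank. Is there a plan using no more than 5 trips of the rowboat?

Counting alone: the farmer can take at most 2 across per trip to the east bank, so moving all 6 needs at least 3 loaded trips out, with a return between consecutive ones — at least 5 crossings.
The safety rule pushes this higher. Following every safe sequence of crossings, the most of the 6 that can be at the east bank as the rowboat arrives there on crossing 5 is 5 — never all 6.
So the move cannot be finished within 5 crossings. (The shortest complete plan takes 7:)
1. Farmer goes to the east bank with the lift-bot and the pack-bot.
2. Farmer goes back to the west bank alone.
3. Farmer goes to the east bank with the sort-bot.
4. Farmer goes back to the west bank with the pack-bot.
5. Farmer goes to the east bank with the haul-bot and the scan-bot.
6. Farmer goes back to the west bank alone.
7. Farmer goes to the east bank with the drill-bot and the pack-bot.

No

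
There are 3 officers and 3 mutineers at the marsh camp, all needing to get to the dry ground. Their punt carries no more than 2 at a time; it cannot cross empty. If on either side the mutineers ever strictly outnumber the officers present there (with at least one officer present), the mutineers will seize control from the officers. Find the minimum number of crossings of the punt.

Counting alone: each trip to the dry ground takes at most 2 across and each return brings at least 1 back, so after t trips out (and t−1 returns) at most 2t − (t−1) of the 6 are across; that first reaches 6 at t = 5, so at least 9 crossings are needed.
The safety rule pushes this higher. Following every safe sequence of crossings, the most of the 6 that can be at the dry ground as the punt arrives there on crossing 9 is 5 — never all 6.
So no plan with fewer than 11 crossings exists, and this one achieves 11:
1. 2 mutineers → the dry ground.  (the marsh camp: 3O 1M; the dry ground: 0O 2M)
2. 1 mutineer ← the marsh camp.  (the marsh camp: 3O 2M; the dry ground: 0O 1M)
3. 2 mutineers → the dry ground.  (the marsh camp: 3O 0M; the dry ground: 0O 3M)
4. 1 mutineer ← the marsh camp.  (the marsh camp: 3O 1M; the dry ground: 0O 2M)
5. 2 officers → the dry ground.  (the marsh camp: 1O 1M; the dry ground: 2O 2M)
6. 1 officer and 1 mutineer ← the marsh camp.  (the marsh camp: 2O 2M; the dry ground: 1O 1M)
7. 2 officers → the dry ground.  (the marsh camp: 0O 2M; the dry ground: 3O 1M)
8. 1 mutineer ← the marsh camp.  (the marsh camp: 0O 3M; the dry ground: 3O 0M)
9. 2 mutineers → the dry ground.  (the marsh camp: 0O 1M; the dry ground: 3O 2M)
10. 1 mutineer ← the marsh camp.  (the marsh camp: 0O 2M; the dry ground: 3O 1M)
11. 2 mutineers → the dry ground.  (the marsh camp: 0O 0M; the dry ground: 3O 3M)

11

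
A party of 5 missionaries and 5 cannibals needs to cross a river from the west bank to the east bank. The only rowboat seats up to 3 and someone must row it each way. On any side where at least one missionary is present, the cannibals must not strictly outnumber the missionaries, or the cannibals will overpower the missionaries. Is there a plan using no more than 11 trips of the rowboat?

Yes

Yes — this plan uses 11 crossings (≤ 11):
1. 2 cannibals → the east bank.  (the west bank: 5M 3C; the east bank: 0M 2C)
2. 1 cannibal ← the west bank.  (the west bank: 5M 4C; the east bank: 0M 1C)
3. 3 cannibals → the east bank.  (the west bank: 5M 1C; the east bank: 0M 4C)
4. 1 cannibal ← the west bank.  (the west bank: 5M 2C; the east bank: 0M 3C)
5. 3 missionaries → the east bank.  (the west bank: 2M 2C; the east bank: 3M 3C)
6. 1 missionary and 1 cannibal ← the west bank.  (the west bank: 3M 3C; the east bank: 2M 2C)
7. 3 missionaries → the east bank.  (the west bank: 0M 3C; the east bank: 5M 2C)
8. 1 cannibal ← the west bank.  (the west bank: 0M 4C; the east bank: 5M 1C)
9. 2 cannibals → the east bank.  (the west bank: 0M 2C; the east bank: 5M 3C)
10. 1 cannibal ← the west bank.  (the west bank: 0M 3C; the east bank: 5M 2C)
11. 3 cannibals → the east bank.  (the west bank: 0M 0C; the east bank: 5M 5C)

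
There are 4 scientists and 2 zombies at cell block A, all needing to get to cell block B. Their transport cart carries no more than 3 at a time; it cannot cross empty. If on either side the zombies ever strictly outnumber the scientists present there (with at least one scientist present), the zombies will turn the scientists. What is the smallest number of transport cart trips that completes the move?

5

Counting alone: each trip to cell block B takes at most 3 across and each return brings at least 1 back, so after t trips out (and t−1 returns) at most 3t − (t−1) of the 6 are across; that first reaches 6 at t = 3, so at least 5 crossings are needed.
The plan below uses exactly 5 crossings, so it is optimal:
1. 2 zombies → cell block B.  (cell block A: 4S 0Z; cell block B: 0S 2Z)
2. 1 zombie ← cell block A.  (cell block A: 4S 1Z; cell block B: 0S 1Z)
3. 2 scientists and 1 zombie → cell block B.  (cell block A: 2S 0Z; cell block B: 2S 2Z)
4. 1 zombie ← cell block A.  (cell block A: 2S 1Z; cell block B: 2S 1Z)
5. 2 scientists and 1 zombie → cell block B.  (cell block A: 0S 0Z; cell block B: 4S 2Z)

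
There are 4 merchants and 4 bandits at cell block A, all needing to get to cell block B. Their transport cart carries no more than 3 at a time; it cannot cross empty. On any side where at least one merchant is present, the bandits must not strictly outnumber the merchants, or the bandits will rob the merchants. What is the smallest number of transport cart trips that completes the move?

9

Counting alone: each trip to cell block B takes at most 3 across and each return brings at least 1 back, so after t trips out (and t−1 returns) at most 3t − (t−1) of the 8 are across; that first reaches 8 at t = 4, so at least 7 crossings are needed.
The safety rule pushes this higher. Following every safe sequence of crossings, the most of the 8 that can be at cell block B as the transport cart arrives there on crossing 7 is 7 — never all 8.
So no plan with fewer than 9 crossings exists, and this one achieves 9:
1. 2 bandits → cell block B.  (cell block A: 4M 2B; cell block B: 0M 2B)
2. 1 bandit ← cell block A.  (cell block A: 4M 3B; cell block B: 0M 1B)
3. 3 bandits → cell block B.  (cell block A: 4M 0B; cell block B: 0M 4B)
4. 1 bandit ← cell block A.  (cell block A: 4M 1B; cell block B: 0M 3B)
5. 3 merchants → cell block B.  (cell block A: 1M 1B; cell block B: 3M 3B)
6. 1 merchant and 1 bandit ← cell block A.  (cell block A: 2M 2B; cell block B: 2M 2B)
7. 2 merchants → cell block B.  (cell block A: 0M 2B; cell block B: 4M 2B)
8. 1 bandit ← cell block A.  (cell block A: 0M 3B; cell block B: 4M 1B)
9. 3 bandits → cell block B.  (cell block A: 0M 0B; cell block B: 4M 4B)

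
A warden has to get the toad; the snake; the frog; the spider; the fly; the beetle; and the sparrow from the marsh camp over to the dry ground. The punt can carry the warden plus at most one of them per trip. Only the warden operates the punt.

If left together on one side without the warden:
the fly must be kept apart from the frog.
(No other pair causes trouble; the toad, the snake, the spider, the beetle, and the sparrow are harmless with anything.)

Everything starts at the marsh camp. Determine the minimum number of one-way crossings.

13

Counting alone: the warden can take at most 1 across per trip to the dry ground, so moving all 7 needs at least 7 loaded trips out, with a return between consecutive ones — at least 13 crossings.
The plan below uses exactly 13 crossings, so it is optimal:
1. Warden goes to the dry ground with the frog.
2. Warden goes back to the marsh camp alone.
3. Warden goes to the dry ground with the toad.
4. Warden goes back to the marsh camp alone.
5. Warden goes to the dry ground with the snake.
6. Warden goes back to the marsh camp alone.
7. Warden goes to the dry ground with the spider.
8. Warden goes back to the marsh camp alone.
9. Warden goes to the dry ground with the beetle.
10. Warden goes back to the marsh camp alone.
11. Warden goes to the dry ground with the sparrow.
12. Warden goes back to the marsh camp alone.
13. Warden goes to the dry ground with the fly.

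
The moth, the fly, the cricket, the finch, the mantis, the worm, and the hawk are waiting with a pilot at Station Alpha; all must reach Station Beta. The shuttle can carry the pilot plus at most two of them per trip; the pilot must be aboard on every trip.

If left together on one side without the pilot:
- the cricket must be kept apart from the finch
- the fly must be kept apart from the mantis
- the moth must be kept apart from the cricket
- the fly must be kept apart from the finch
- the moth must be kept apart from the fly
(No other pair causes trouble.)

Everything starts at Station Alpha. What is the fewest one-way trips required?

9

Counting alone: the pilot can take at most 2 across per trip to Station Beta, so moving all 7 needs at least 4 loaded trips out, with a return between consecutive ones — at least 7 crossings.
The safety rule pushes this higher. Following every safe sequence of crossings, the most of the 7 that can be at Station Beta as the shuttle arrives there on crossing 7 is 6 — never all 7.
So no plan with fewer than 9 crossings exists, and this one achieves 9:
1. Pilot goes to Station Beta with the cricket and the fly.
2. Pilot goes back to Station Alpha alone.
3. Pilot goes to Station Beta with the moth.
4. Pilot goes back to Station Alpha with the cricket and the fly.
5. Pilot goes to Station Beta with the finch and the mantis.
6. Pilot goes back to Station Alpha alone.
7. Pilot goes to Station Beta with the hawk and the worm.
8. Pilot goes back to Station Alpha alone.
9. Pilot goes to Station Beta with the cricket and the fly.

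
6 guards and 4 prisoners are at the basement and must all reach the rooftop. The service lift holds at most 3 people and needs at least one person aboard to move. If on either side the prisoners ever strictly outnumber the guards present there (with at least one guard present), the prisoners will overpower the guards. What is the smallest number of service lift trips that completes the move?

Counting alone: each trip to the rooftop takes at most 3 across and each return brings at least 1 back, so after t trips out (and t−1 returns) at most 3t − (t−1) of the 10 are across; that first reaches 10 at t = 5, so at least 9 crossings are needed.
The plan below uses exactly 9 crossings, so it is optimal:
1. 2 prisoners → the rooftop.  (the basement: 6G 2P; the rooftop: 0G 2P)
2. 1 prisoner ← the basement.  (the basement: 6G 3P; the rooftop: 0G 1P)
3. 3 prisoners → the rooftop.  (the basement: 6G 0P; the rooftop: 0G 4P)
4. 1 prisoner ← the basement.  (the basement: 6G 1P; the rooftop: 0G 3P)
5. 3 guards → the rooftop.  (the basement: 3G 1P; the rooftop: 3G 3P)
6. 1 prisoner ← the basement.  (the basement: 3G 2P; the rooftop: 3G 2P)
7. 1 guard and 2 prisoners → the rooftop.  (the basement: 2G 0P; the rooftop: 4G 4P)
8. 1 prisoner ← the basement.  (the basement: 2G 1P; the rooftop: 4G 3P)
9. 2 guards and 1 prisoner → the rooftop.  (the basement: 0G 0P; the rooftop: 6G 4P)

9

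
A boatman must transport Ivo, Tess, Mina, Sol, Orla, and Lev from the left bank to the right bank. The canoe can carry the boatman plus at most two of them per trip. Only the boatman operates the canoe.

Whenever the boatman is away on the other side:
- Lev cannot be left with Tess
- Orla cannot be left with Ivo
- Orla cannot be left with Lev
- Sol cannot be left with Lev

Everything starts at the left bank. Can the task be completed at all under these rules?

1. Boatman goes to the right bank with Ivo and Lev.
2. Boatman goes back to the left bank alone.
3. Boatman goes to the right bank with Mina.
4. Boatman goes back to the left bank alone.
5. Boatman goes to the right bank with Sol and Tess.
6. Boatman goes back to the left bank with Lev.
7. Boatman goes to the right bank with Lev and Orla.

Yes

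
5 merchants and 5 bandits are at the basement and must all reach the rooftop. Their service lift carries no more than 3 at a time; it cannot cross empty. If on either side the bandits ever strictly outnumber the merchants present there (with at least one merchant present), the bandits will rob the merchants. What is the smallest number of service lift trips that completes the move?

Counting alone: each trip to the rooftop takes at most 3 across and each return brings at least 1 back, so after t trips out (and t−1 returns) at most 3t − (t−1) of the 10 are across; that first reaches 10 at t = 5, so at least 9 crossings are needed.
The safety rule pushes this higher. Following every safe sequence of crossings, the most of the 10 that can be at the rooftop as the service lift arrives there on crossing 9 is 9 — never all 10.
So no plan with fewer than 11 crossings exists, and this one achieves 11:
1. 2 bandits → the rooftop.  (the basement: 5M 3B; the rooftop: 0M 2B)
2. 1 bandit ← the basement.  (the basement: 5M 4B; the rooftop: 0M 1B)
3. 3 bandits → the rooftop.  (the basement: 5M 1B; the rooftop: 0M 4B)
4. 1 bandit ← the basement.  (the basement: 5M 2B; the rooftop: 0M 3B)
5. 3 merchants → the rooftop.  (the basement: 2M 2B; the rooftop: 3M 3B)
6. 1 merchant and 1 bandit ← the basement.  (the basement: 3M 3B; the rooftop: 2M 2B)
7. 3 merchants → the rooftop.  (the basement: 0M 3B; the rooftop: 5M 2B)
8. 1 bandit ← the basement.  (the basement: 0M 4B; the rooftop: 5M 1B)
9. 2 bandits → the rooftop.  (the basement: 0M 2B; the rooftop: 5M 3B)
10. 1 bandit ← the basement.  (the basement: 0M 3B; the rooftop: 5M 2B)
11. 3 bandits → the rooftop.  (the basement: 0M 0B; the rooftop: 5M 5B)

11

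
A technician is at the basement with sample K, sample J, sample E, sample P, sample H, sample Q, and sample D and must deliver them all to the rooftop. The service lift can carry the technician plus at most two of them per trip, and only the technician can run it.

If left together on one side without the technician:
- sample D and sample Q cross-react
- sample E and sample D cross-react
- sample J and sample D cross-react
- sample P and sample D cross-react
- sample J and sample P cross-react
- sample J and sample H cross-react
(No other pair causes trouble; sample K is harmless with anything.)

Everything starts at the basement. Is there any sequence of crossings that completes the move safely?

1. Technician goes to the rooftop with sample D and sample J.  [the basement: sample E, sample H, sample K, sample P, sample Q | the rooftop: sample D, sample J]
2. Technician goes back to the basement with sample J.  [the basement: sample E, sample H, sample J, sample K, sample P, sample Q | the rooftop: sample D]
3. Technician goes to the rooftop with sample J and sample K.  [the basement: sample E, sample H, sample P, sample Q | the rooftop: sample D, sample J, sample K]
4. Technician goes back to the basement with sample J.  [the basement: sample E, sample H, sample J, sample P, sample Q | the rooftop: sample D, sample K]
5. Technician goes to the rooftop with sample E and sample J.  [the basement: sample H, sample P, sample Q | the rooftop: sample D, sample E, sample J, sample K]
6. Technician goes back to the basement with sample D.  [the basement: sample D, sample H, sample P, sample Q | the rooftop: sample E, sample J, sample K]
7. Technician goes to the rooftop with sample P and sample Q.  [the basement: sample D, sample H | the rooftop: sample E, sample J, sample K, sample P, sample Q]
8. Technician goes back to the basement with sample J.  [the basement: sample D, sample H, sample J | the rooftop: sample E, sample K, sample P, sample Q]
9. Technician goes to the rooftop with sample H and sample J.  [the basement: sample D | the rooftop: sample E, sample H, sample J, sample K, sample P, sample Q]
10. Technician goes back to the basement with sample J.  [the basement: sample D, sample J | the rooftop: sample E, sample H, sample K, sample P, sample Q]
11. Technician goes to the rooftop with sample D and sample J.  [the basement: — | the rooftop: sample D, sample E, sample H, sample J, sample K, sample P, sample Q]

Yes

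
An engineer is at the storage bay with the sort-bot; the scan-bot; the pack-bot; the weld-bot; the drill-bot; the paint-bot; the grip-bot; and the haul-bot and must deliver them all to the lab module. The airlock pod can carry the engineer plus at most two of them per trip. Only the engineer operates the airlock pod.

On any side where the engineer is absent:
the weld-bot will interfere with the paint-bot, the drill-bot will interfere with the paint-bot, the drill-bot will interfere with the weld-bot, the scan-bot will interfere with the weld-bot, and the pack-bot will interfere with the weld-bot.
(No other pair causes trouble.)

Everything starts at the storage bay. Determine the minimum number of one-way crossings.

Counting alone: the engineer can take at most 2 across per trip to the lab module, so moving all 8 needs at least 4 loaded trips out, with a return between consecutive ones — at least 7 crossings.
The safety rule pushes this higher. Following every safe sequence of crossings, the most of the 8 that can be at the lab module as the airlock pod arrives there on crossings 7, 9, 11 is 5, 6, 7 respectively — never all 8.
So no plan with fewer than 13 crossings exists, and this one achieves 13:
1. Engineer goes to the lab module with the drill-bot and the weld-bot.
2. Engineer goes back to the storage bay with the weld-bot.
3. Engineer goes to the lab module with the sort-bot and the weld-bot.
4. Engineer goes back to the storage bay with the weld-bot.
5. Engineer goes to the lab module with the scan-bot and the weld-bot.
6. Engineer goes back to the storage bay with the weld-bot.
7. Engineer goes to the lab module with the pack-bot and the weld-bot.
8. Engineer goes back to the storage bay with the weld-bot.
9. Engineer goes to the lab module with the grip-bot and the weld-bot.
10. Engineer goes back to the storage bay with the weld-bot.
11. Engineer goes to the lab module with the haul-bot and the weld-bot.
12. Engineer goes back to the storage bay with the weld-bot.
13. Engineer goes to the lab module with the paint-bot and the weld-bot.

13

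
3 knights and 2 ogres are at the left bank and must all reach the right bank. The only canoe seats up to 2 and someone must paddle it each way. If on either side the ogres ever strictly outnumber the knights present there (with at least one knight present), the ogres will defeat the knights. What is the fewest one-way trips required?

Counting alone: each trip to the right bank takes at most 2 across and each return brings at least 1 back, so after t trips out (and t−1 returns) at most 2t − (t−1) of the 5 are across; that first reaches 5 at t = 4, so at least 7 crossings are needed.
The plan below uses exactly 7 crossings, so it is optimal:
1. 2 ogres → the right bank.  (the left bank: 3K 0O; the right bank: 0K 2O)
2. 1 ogre ← the left bank.  (the left bank: 3K 1O; the right bank: 0K 1O)
3. 2 knights → the right bank.  (the left bank: 1K 1O; the right bank: 2K 1O)
4. 1 knight ← the left bank.  (the left bank: 2K 1O; the right bank: 1K 1O)
5. 1 knight and 1 ogre → the right bank.  (the left bank: 1K 0O; the right bank: 2K 2O)
6. 1 ogre ← the left bank.  (the left bank: 1K 1O; the right bank: 2K 1O)
7. 1 knight and 1 ogre → the right bank.  (the left bank: 0K 0O; the right bank: 3K 2O)

7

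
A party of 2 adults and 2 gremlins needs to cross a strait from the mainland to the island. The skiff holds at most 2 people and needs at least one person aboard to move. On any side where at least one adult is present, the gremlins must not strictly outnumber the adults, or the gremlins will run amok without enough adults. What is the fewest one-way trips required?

5

Counting alone: each trip to the island takes at most 2 across and each return brings at least 1 back, so after t trips out (and t−1 returns) at most 2t − (t−1) of the 4 are across; that first reaches 4 at t = 3, so at least 5 crossings are needed.
The plan below uses exactly 5 crossings, so it is optimal:
1. 2 gremlins → the island.  (the mainland: 2A 0G; the island: 0A 2G)
2. 1 gremlin ← the mainland.  (the mainland: 2A 1G; the island: 0A 1G)
3. 2 adults → the island.  (the mainland: 0A 1G; the island: 2A 1G)
4. 1 gremlin ← the mainland.  (the mainland: 0A 2G; the island: 2A 0G)
5. 2 gremlins → the island.  (the mainland: 0A 0G; the island: 2A 2G)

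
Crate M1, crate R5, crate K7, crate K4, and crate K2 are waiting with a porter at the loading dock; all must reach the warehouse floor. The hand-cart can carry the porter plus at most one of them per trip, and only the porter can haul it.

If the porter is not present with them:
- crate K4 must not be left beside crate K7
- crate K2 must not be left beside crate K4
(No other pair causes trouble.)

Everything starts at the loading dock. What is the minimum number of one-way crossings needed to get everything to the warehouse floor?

Counting alone: the porter can take at most 1 across per trip to the warehouse floor, so moving all 5 needs at least 5 loaded trips out, with a return between consecutive ones — at least 9 crossings.
The safety rule pushes this higher. Following every safe sequence of crossings, the most of the 5 that can be at the warehouse floor as the hand-cart arrives there on crossing 9 is 4 — never all 5.
So no plan with fewer than 11 crossings exists, and this one achieves 11:
1. Porter goes to the warehouse floor with crate K4.  [the loading dock: crate K2, crate K7, crate M1, crate R5 | the warehouse floor: crate K4]
2. Porter goes back to the loading dock alone.  [the loading dock: crate K2, crate K7, crate M1, crate R5 | the warehouse floor: crate K4]
3. Porter goes to the warehouse floor with crate M1.  [the loading dock: crate K2, crate K7, crate R5 | the warehouse floor: crate K4, crate M1]
4. Porter goes back to the loading dock alone.  [the loading dock: crate K2, crate K7, crate R5 | the warehouse floor: crate K4, crate M1]
5. Porter goes to the warehouse floor with crate R5.  [the loading dock: crate K2, crate K7 | the warehouse floor: crate K4, crate M1, crate R5]
6. Porter goes back to the loading dock alone.  [the loading dock: crate K2, crate K7 | the warehouse floor: crate K4, crate M1, crate R5]
7. Porter goes to the warehouse floor with crate K7.  [the loading dock: crate K2 | the warehouse floor: crate K4, crate K7, crate M1, crate R5]
8. Porter goes back to the loading dock with crate K4.  [the loading dock: crate K2, crate K4 | the warehouse floor: crate K7, crate M1, crate R5]
9. Porter goes to the warehouse floor with crate K2.  [the loading dock: crate K4 | the warehouse floor: crate K2, crate K7, crate M1, crate R5]
10. Porter goes back to the loading dock alone.  [the loading dock: crate K4 | the warehouse floor: crate K2, crate K7, crate M1, crate R5]
11. Porter goes to the warehouse floor with crate K4.  [the loading dock: — | the warehouse floor: crate K2, crate K4, crate K7, crate M1, crate R5]

11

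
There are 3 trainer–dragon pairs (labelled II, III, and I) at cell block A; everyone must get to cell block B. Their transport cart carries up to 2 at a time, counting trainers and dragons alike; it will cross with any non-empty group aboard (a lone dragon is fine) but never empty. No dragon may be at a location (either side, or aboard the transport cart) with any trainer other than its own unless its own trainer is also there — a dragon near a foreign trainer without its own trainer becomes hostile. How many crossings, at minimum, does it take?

Counting alone: each trip to cell block B takes at most 2 across and each return brings at least 1 back, so after t trips out (and t−1 returns) at most 2t − (t−1) of the 6 are across; that first reaches 6 at t = 5, so at least 9 crossings are needed.
The safety rule pushes this higher. Following every safe sequence of crossings, the most of the 6 that can be at cell block B as the transport cart arrives there on crossing 9 is 5 — never all 6.
So no plan with fewer than 11 crossings exists, and this one achieves 11:
1. dragon II and trainer II cross → cell block B.
2. trainer II crosses ← cell block A.
3. dragon I and dragon III cross → cell block B.
4. dragon II crosses ← cell block A.
5. trainer I and trainer III cross → cell block B.
6. dragon III and trainer III cross ← cell block A.
7. trainer II and trainer III cross → cell block B.
8. dragon I crosses ← cell block A.
9. dragon II and dragon III cross → cell block B.
10. trainer I crosses ← cell block A.
11. dragon I and trainer I cross → cell block B.

11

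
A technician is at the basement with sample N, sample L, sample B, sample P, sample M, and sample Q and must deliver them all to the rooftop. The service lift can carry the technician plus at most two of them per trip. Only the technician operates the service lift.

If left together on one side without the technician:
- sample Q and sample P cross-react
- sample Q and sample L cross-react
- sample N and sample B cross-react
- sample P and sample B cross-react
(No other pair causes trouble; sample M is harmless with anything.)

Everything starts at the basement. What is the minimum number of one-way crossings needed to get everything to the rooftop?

7

Counting alone: the technician can take at most 2 across per trip to the rooftop, so moving all 6 needs at least 3 loaded trips out, with a return between consecutive ones — at least 5 crossings.
The safety rule pushes this higher. Following every safe sequence of crossings, the most of the 6 that can be at the rooftop as the service lift arrives there on crossing 5 is 5 — never all 6.
So no plan with fewer than 7 crossings exists, and this one achieves 7:
1. Technician goes to the rooftop with sample B and sample Q.
2. Technician goes back to the basement alone.
3. Technician goes to the rooftop with sample L and sample N.
4. Technician goes back to the basement with sample B and sample Q.
5. Technician goes to the rooftop with sample M and sample P.
6. Technician goes back to the basement alone.
7. Technician goes to the rooftop with sample B and sample Q.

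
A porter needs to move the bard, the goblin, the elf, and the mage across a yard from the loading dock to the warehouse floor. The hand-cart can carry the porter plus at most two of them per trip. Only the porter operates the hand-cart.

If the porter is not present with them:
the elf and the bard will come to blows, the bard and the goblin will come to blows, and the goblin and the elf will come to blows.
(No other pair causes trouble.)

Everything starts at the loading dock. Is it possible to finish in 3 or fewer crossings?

No

Counting alone: the porter can take at most 2 across per trip to the warehouse floor, so moving all 4 needs at least 2 loaded trips out, with a return between consecutive ones — at least 3 crossings.
The safety rule pushes this higher. Following every safe sequence of crossings, the most of the 4 that can be at the warehouse floor as the hand-cart arrives there on crossing 3 is 3 — never all 4.
So the move cannot be finished within 3 crossings. (The shortest complete plan takes 5:)
1. Porter goes to the warehouse floor with the bard and the goblin.
2. Porter goes back to the loading dock with the bard.
3. Porter goes to the warehouse floor with the bard and the mage.
4. Porter goes back to the loading dock with the bard.
5. Porter goes to the warehouse floor with the bard and the elf.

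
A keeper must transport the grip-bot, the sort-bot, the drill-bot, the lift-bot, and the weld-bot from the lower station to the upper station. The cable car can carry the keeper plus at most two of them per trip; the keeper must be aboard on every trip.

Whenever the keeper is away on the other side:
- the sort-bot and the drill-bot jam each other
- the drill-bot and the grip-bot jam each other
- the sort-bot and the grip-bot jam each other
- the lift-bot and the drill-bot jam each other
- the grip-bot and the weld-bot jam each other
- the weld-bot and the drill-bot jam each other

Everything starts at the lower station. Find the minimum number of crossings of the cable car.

7

Counting alone: the keeper can take at most 2 across per trip to the upper station, so moving all 5 needs at least 3 loaded trips out, with a return between consecutive ones — at least 5 crossings.
The safety rule pushes this higher. Following every safe sequence of crossings, the most of the 5 that can be at the upper station as the cable car arrives there on crossing 5 is 4 — never all 5.
So no plan with fewer than 7 crossings exists, and this one achieves 7:
1. Keeper goes to the upper station with the drill-bot and the grip-bot.
2. Keeper goes back to the lower station with the grip-bot.
3. Keeper goes to the upper station with the grip-bot and the lift-bot.
4. Keeper goes back to the lower station with the drill-bot.
5. Keeper goes to the upper station with the sort-bot and the weld-bot.
6. Keeper goes back to the lower station with the grip-bot.
7. Keeper goes to the upper station with the drill-bot and the grip-bot.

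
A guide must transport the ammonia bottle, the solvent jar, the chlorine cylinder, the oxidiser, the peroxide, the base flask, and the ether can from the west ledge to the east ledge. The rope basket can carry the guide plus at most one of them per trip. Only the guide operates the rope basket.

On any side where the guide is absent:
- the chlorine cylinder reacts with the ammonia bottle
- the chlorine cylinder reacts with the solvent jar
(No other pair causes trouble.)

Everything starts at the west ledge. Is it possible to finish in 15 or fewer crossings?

Yes

Yes — this plan uses 15 crossings (≤ 15):
1. Guide goes to the east ledge with the chlorine cylinder.
2. Guide goes back to the west ledge alone.
3. Guide goes to the east ledge with the ammonia bottle.
4. Guide goes back to the west ledge with the chlorine cylinder.
5. Guide goes to the east ledge with the solvent jar.
6. Guide goes back to the west ledge alone.
7. Guide goes to the east ledge with the oxidiser.
8. Guide goes back to the west ledge alone.
9. Guide goes to the east ledge with the peroxide.
10. Guide goes back to the west ledge alone.
11. Guide goes to the east ledge with the base flask.
12. Guide goes back to the west ledge alone.
13. Guide goes to the east ledge with the ether can.
14. Guide goes back to the west ledge alone.
15. Guide goes to the east ledge with the chlorine cylinder.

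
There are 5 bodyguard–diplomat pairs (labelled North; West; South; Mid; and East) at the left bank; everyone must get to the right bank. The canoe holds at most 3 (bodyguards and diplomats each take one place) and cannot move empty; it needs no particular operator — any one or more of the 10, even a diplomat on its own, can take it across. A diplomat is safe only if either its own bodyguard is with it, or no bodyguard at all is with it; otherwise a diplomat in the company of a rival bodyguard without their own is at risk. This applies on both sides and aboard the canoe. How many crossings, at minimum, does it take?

Counting alone: each trip to the right bank takes at most 3 across and each return brings at least 1 back, so after t trips out (and t−1 returns) at most 3t − (t−1) of the 10 are across; that first reaches 10 at t = 5, so at least 9 crossings are needed.
The safety rule pushes this higher. Following every safe sequence of crossings, the most of the 10 that can be at the right bank as the canoe arrives there on crossing 9 is 9 — never all 10.
So no plan with fewer than 11 crossings exists, and this one achieves 11:
1. bodyguard North and diplomat North cross → the right bank.
2. bodyguard North crosses ← the left bank.
3. diplomat Mid, diplomat South, and diplomat West cross → the right bank.
4. diplomat North crosses ← the left bank.
5. bodyguard Mid, bodyguard South, and bodyguard West cross → the right bank.
6. bodyguard West and diplomat West cross ← the left bank.
7. bodyguard East, bodyguard North, and bodyguard West cross → the right bank.
8. diplomat South crosses ← the left bank.
9. diplomat North and diplomat West cross → the right bank.
10. diplomat North crosses ← the left bank.
11. diplomat East, diplomat North, and diplomat South cross → the right bank.

11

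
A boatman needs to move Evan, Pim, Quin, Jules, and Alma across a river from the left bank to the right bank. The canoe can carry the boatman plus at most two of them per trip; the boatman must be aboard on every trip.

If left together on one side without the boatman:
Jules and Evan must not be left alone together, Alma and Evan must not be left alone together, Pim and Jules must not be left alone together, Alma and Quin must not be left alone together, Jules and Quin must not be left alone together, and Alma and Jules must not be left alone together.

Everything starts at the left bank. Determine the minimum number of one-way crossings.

7

Counting alone: the boatman can take at most 2 across per trip to the right bank, so moving all 5 needs at least 3 loaded trips out, with a return between consecutive ones — at least 5 crossings.
The safety rule pushes this higher. Following every safe sequence of crossings, the most of the 5 that can be at the right bank as the canoe arrives there on crossing 5 is 4 — never all 5.
So no plan with fewer than 7 crossings exists, and this one achieves 7:
1. Boatman goes to the right bank with Alma and Jules.  [the left bank: Evan, Pim, Quin | the right bank: Alma, Jules]
2. Boatman goes back to the left bank with Jules.  [the left bank: Evan, Jules, Pim, Quin | the right bank: Alma]
3. Boatman goes to the right bank with Jules and Pim.  [the left bank: Evan, Quin | the right bank: Alma, Jules, Pim]
4. Boatman goes back to the left bank with Jules.  [the left bank: Evan, Jules, Quin | the right bank: Alma, Pim]
5. Boatman goes to the right bank with Evan and Quin.  [the left bank: Jules | the right bank: Alma, Evan, Pim, Quin]
6. Boatman goes back to the left bank with Alma.  [the left bank: Alma, Jules | the right bank: Evan, Pim, Quin]
7. Boatman goes to the right bank with Alma and Jules.  [the left bank: — | the right bank: Alma, Evan, Jules, Pim, Quin]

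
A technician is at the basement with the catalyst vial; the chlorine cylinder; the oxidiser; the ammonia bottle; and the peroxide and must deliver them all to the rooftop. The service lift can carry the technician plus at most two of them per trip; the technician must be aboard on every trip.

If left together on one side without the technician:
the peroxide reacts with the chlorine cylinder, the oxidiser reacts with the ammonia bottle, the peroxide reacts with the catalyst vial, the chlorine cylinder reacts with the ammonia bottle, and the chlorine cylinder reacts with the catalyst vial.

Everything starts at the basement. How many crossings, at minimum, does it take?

Whatever the first load, the items left behind include a forbidden pair without the technician. No opening move is safe, so no plan exists.

impossible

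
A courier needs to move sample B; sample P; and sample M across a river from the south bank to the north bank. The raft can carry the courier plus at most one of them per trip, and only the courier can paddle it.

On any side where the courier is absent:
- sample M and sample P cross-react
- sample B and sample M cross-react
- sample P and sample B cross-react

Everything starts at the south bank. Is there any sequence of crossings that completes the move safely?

No

Whatever the first load, the items left behind include a forbidden pair without the courier. No opening move is safe, so no plan exists.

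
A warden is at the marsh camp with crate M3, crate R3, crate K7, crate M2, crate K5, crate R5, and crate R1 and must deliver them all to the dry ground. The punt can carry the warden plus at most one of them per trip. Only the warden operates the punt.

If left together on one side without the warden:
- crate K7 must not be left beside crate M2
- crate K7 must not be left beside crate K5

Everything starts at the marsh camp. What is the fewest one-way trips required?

15

Counting alone: the warden can take at most 1 across per trip to the dry ground, so moving all 7 needs at least 7 loaded trips out, with a return between consecutive ones — at least 13 crossings.
The safety rule pushes this higher. Following every safe sequence of crossings, the most of the 7 that can be at the dry ground as the punt arrives there on crossing 13 is 6 — never all 7.
So no plan with fewer than 15 crossings exists, and this one achieves 15:
1. Warden goes to the dry ground with crate K7.
2. Warden goes back to the marsh camp alone.
3. Warden goes to the dry ground with crate M3.
4. Warden goes back to the marsh camp alone.
5. Warden goes to the dry ground with crate R3.
6. Warden goes back to the marsh camp alone.
7. Warden goes to the dry ground with crate M2.
8. Warden goes back to the marsh camp with crate K7.
9. Warden goes to the dry ground with crate K5.
10. Warden goes back to the marsh camp alone.
11. Warden goes to the dry ground with crate R5.
12. Warden goes back to the marsh camp alone.
13. Warden goes to the dry ground with crate R1.
14. Warden goes back to the marsh camp alone.
15. Warden goes to the dry ground with crate K7.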